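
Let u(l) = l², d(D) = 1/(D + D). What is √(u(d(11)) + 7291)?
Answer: √3528845/22 ≈ 85.387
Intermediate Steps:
d(D) = 1/(2*D)
√(u(d(11)) + 7291) = √(((½)/11)² + 7291) = √(((½)*(1/11))² + 7291) = √((1/22)² + 7291) = √(1/484 + 7291) = √(3528845/484) = √3528845/22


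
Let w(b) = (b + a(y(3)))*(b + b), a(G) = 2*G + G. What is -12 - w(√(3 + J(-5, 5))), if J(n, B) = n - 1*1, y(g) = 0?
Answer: -6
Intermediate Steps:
a(G) = 3*G
J(n, B) = -1 + n (J(n, B) = n - 1 = -1 + n)
w(b) = 2*b² (w(b) = (b + 3*0)*(b + b) = (b + 0)*(2*b) = b*(2*b) = 2*b²)
-12 - w(√(3 + J(-5, 5))) = -12 - 2*(√(3 + (-1 - 5)))² = -12 - 2*(√(3 - 6))² = -12 - 2*(√(-3))² = -12 - 2*(I*√3)² = -12 - 2*(-3) = -12 - 1*(-6) = -12 + 6 = -6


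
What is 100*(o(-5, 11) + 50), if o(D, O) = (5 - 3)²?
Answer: 5400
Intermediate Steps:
o(D, O) = 4 (o(D, O) = 2² = 4)
100*(o(-5, 11) + 50) = 100*(4 + 50) = 100*54 = 5400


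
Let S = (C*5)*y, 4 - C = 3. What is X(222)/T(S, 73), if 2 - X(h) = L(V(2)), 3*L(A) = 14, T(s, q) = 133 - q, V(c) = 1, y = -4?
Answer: -2/45 ≈ -0.044444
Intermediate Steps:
C = 1 (C = 4 - 1*3 = 4 - 3 = 1)
S = -20 (S = (1*5)*(-4) = 5*(-4) = -20)
L(A) = 14/3 (L(A) = (⅓)*14 = 14/3)
X(h) = -8/3 (X(h) = 2 - 1*14/3 = 2 - 14/3 = -8/3)
X(222)/T(S, 73) = -8/(3*(133 - 1*73)) = -8/(3*(133 - 73)) = -8/3/60 = -8/3*1/60 = -2/45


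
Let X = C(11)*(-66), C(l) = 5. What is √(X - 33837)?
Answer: I*√34167 ≈ 184.84*I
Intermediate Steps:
X = -330 (X = 5*(-66) = -330)
√(X - 33837) = √(-330 - 33837) = √(-34167) = I*√34167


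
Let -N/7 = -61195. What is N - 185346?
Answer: 243019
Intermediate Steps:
N = 428365 (N = -7*(-61195) = 428365)
N - 185346 = 428365 - 185346 = 243019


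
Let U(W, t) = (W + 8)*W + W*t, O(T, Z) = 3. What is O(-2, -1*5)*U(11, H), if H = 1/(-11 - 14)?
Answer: 15642/25 ≈ 625.68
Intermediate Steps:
H = -1/25 (H = 1/(-25) = -1/25 ≈ -0.040000)
U(W, t) = W*t + W*(8 + W) (U(W, t) = (8 + W)*W + W*t = W*(8 + W) + W*t = W*t + W*(8 + W))
O(-2, -1*5)*U(11, H) = 3*(11*(8 + 11 - 1/25)) = 3*(11*(474/25)) = 3*(5214/25) = 15642/25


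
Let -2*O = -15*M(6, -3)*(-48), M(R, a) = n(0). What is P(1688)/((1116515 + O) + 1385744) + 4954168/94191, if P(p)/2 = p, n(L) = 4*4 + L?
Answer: 12368393446648/235147737309 ≈ 52.598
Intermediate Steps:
n(L) = 16 + L
P(p) = 2*p
M(R, a) = 16 (M(R, a) = 16 + 0 = 16)
O = -5760 (O = -(-15*16)*(-48)/2 = -(-120)*(-48) = -½*11520 = -5760)
P(1688)/((1116515 + O) + 1385744) + 4954168/94191 = (2*1688)/((1116515 - 5760) + 1385744) + 4954168/94191 = 3376/(1110755 + 1385744) + 4954168*(1/94191) = 3376/2496499 + 4954168/94191 = 12368393446648/235147737309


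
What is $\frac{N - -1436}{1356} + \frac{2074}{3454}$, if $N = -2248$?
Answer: $\frac{962}{585453} \approx 0.0016432$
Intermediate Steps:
$\frac{N - -1436}{1356} + \frac{2074}{3454} = \frac{-2248 - -1436}{1356} + \frac{2074}{3454} = \left(-2248 + 1436\right) \frac{1}{1356} + 2074 \cdot \frac{1}{3454} = \left(-812\right) \frac{1}{1356} + \frac{1037}{1727} = - \frac{203}{339} + \frac{1037}{1727} = \frac{962}{585453}$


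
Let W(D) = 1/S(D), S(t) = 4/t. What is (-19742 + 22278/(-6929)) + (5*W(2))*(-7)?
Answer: -273871707/13858 ≈ -19763.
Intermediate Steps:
W(D) = D/4 (W(D) = 1/(4/D) = D/4)
(-19742 + 22278/(-6929)) + (5*W(2))*(-7) = (-19742 + 22278/(-6929)) + (5*((1/4)*2))*(-7) = (-19742 + 22278*(-1/6929)) + (5*(1/2))*(-7) = (-19742 - 22278/6929) + (5/2)*(-7) = -136814596/6929 - 35/2 = -273871707/13858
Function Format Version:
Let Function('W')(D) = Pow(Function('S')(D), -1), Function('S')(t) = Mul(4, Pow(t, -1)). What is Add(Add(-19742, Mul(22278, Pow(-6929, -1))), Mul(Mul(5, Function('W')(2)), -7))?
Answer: Rational(-273871707, 13858) ≈ -19763.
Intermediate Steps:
Function('W')(D) = Mul(Rational(1, 4), D) (Function('W')(D) = Pow(Mul(4, Pow(D, -1)), -1) = Mul(Rational(1, 4), D))
Add(Add(-19742, Mul(22278, Pow(-6929, -1))), Mul(Mul(5, Function('W')(2)), -7)) = Add(Add(-19742, Mul(22278, Pow(-6929, -1))), Mul(Mul(5, Mul(Rational(1, 4), 2)), -7)) = Add(Add(-19742, Mul(22278, Rational(-1, 6929))), Mul(Mul(5, Rational(1, 2)), -7)) = Add(Add(-19742, Rational(-22278, 6929)), Mul(Rational(5, 2), -7)) = Add(Rational(-136814596, 6929), Rational(-35, 2)) = Rational(-273871707, 13858)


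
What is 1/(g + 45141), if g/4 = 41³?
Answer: 1/320825 ≈ 3.1170e-6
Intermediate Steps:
g = 275684 (g = 4*41³ = 4*68921 = 275684)
1/(g + 45141) = 1/(275684 + 45141) = 1/320825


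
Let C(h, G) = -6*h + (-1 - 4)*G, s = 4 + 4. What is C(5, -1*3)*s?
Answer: -120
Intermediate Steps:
s = 8
C(h, G) = -6*h - 5*G
C(5, -1*3)*s = (-6*5 - (-5)*3)*8 = (-30 - 5*(-3))*8 = (-30 + 15)*8 = -15*8 = -120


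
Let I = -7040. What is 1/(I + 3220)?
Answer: -1/3820 ≈ -0.00026178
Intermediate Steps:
1/(I + 3220) = 1/(-7040 + 3220) = 1/(-3820) = -1/3820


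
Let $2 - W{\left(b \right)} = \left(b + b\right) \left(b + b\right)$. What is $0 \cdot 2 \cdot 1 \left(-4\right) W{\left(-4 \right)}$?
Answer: $0$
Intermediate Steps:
$W{\left(b \right)} = 2 - 4 b^{2}$ ($W{\left(b \right)} = 2 - \left(b + b\right) \left(b + b\right) = 2 - 2 b 2 b = 2 - 4 b^{2}$)
$0 \cdot 2 \cdot 1 \left(-4\right) W{\left(-4 \right)} = 0 \cdot 2 \cdot 1 \left(-4\right) \left(2 - 4 \left(-4\right)^{2}\right) = 0 \cdot 2 \left(-4\right) \left(2 - 64\right) = 0 \left(-8\right) \left(2 - 64\right) = 0 \left(-62\right) = 0$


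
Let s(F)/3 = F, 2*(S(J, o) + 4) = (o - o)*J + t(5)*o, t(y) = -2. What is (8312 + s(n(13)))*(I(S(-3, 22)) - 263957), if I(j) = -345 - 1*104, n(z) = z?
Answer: -2208054506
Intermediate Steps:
S(J, o) = -4 - o (S(J, o) = -4 + ((o - o)*J - 2*o)/2 = -4 + (0*J - 2*o)/2 = -4 + (0 - 2*o)/2 = -4 + (-2*o)/2 = -4 - o)
I(j) = -449 (I(j) = -345 - 104 = -449)
s(F) = 3*F
(8312 + s(n(13)))*(I(S(-3, 22)) - 263957) = (8312 + 3*13)*(-449 - 263957) = (8312 + 39)*(-264406) = 8351*(-264406) = -2208054506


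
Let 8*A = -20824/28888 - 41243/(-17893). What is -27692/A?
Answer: -7156900256464/51176497 ≈ -1.3985e+5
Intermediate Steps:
A = 51176497/258446492 (A = (-20824/28888 - 41243/(-17893))/8 = (-20824*1/28888 - 41243*(-1/17893))/8 = (-2603/3611 + 41243/17893)/8 = (⅛)*(102352994/64611623) = 51176497/258446492 ≈ 0.19802)
-27692/A = -27692/51176497/258446492 = -27692*258446492/51176497 = -7156900256464/51176497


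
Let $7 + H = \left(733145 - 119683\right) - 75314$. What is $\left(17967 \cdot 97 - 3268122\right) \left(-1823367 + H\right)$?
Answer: $1960384777998$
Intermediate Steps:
$H = 538141$ ($H = -7 + \left(\left(733145 - 119683\right) - 75314\right) = -7 + \left(613462 - 75314\right) = -7 + 538148 = 538141$)
$\left(17967 \cdot 97 - 3268122\right) \left(-1823367 + H\right) = \left(17967 \cdot 97 - 3268122\right) \left(-1823367 + 538141\right) = \left(1742799 - 3268122\right) \left(-1285226\right) = \left(-1525323\right) \left(-1285226\right) = 1960384777998$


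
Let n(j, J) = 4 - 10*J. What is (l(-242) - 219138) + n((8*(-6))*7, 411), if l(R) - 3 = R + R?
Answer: -223725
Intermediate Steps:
l(R) = 3 + 2*R (l(R) = 3 + (R + R) = 3 + 2*R)
(l(-242) - 219138) + n((8*(-6))*7, 411) = ((3 + 2*(-242)) - 219138) + (4 - 10*411) = ((3 - 484) - 219138) + (4 - 4110) = (-481 - 219138) - 4106 = -219619 - 4106 = -223725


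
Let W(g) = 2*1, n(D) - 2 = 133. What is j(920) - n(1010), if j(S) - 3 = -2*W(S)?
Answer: -136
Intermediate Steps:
n(D) = 135 (n(D) = 2 + 133 = 135)
W(g) = 2
j(S) = -1 (j(S) = 3 - 2*2 = 3 - 4 = -1)
j(920) - n(1010) = -1 - 1*135 = -1 - 135 = -136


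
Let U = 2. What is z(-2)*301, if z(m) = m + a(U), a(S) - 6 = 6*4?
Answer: 8428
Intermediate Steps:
a(S) = 30 (a(S) = 6 + 6*4 = 6 + 24 = 30)
z(m) = 30 + m (z(m) = m + 30 = 30 + m)
z(-2)*301 = (30 - 2)*301 = 28*301 = 8428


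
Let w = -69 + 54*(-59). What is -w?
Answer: 3255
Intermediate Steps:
w = -3255 (w = -69 - 3186 = -3255)
-w = -1*(-3255) = 3255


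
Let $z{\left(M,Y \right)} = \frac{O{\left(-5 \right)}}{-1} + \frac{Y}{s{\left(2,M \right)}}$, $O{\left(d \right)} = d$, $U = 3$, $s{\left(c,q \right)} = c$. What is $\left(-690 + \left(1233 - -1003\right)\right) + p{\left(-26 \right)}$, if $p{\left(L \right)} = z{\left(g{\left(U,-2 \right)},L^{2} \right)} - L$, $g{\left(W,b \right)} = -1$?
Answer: $1915$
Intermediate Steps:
$z{\left(M,Y \right)} = 5 + \frac{Y}{2}$ ($z{\left(M,Y \right)} = - \frac{5}{-1} + \frac{Y}{2} = \left(-5\right) \left(-1\right) + Y \frac{1}{2} = 5 + \frac{Y}{2}$)
$p{\left(L \right)} = 5 + \frac{L^{2}}{2} - L$ ($p{\left(L \right)} = \left(5 + \frac{L^{2}}{2}\right) - L = 5 + \frac{L^{2}}{2} - L$)
$\left(-690 + \left(1233 - -1003\right)\right) + p{\left(-26 \right)} = \left(-690 + \left(1233 - -1003\right)\right) + \left(5 + \frac{\left(-26\right)^{2}}{2} - -26\right) = \left(-690 + \left(1233 + 1003\right)\right) + \left(5 + \frac{1}{2} \cdot 676 + 26\right) = \left(-690 + 2236\right) + \left(5 + 338 + 26\right) = 1546 + 369 = 1915$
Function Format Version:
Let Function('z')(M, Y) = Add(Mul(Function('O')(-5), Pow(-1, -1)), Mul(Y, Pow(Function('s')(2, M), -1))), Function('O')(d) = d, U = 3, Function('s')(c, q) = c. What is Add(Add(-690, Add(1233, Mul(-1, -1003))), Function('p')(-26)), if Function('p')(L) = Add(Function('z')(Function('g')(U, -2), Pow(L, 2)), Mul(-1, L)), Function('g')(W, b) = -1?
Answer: 1915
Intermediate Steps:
Function('z')(M, Y) = Add(5, Mul(Rational(1, 2), Y)) (Function('z')(M, Y) = Add(Mul(-5, Pow(-1, -1)), Mul(Y, Pow(2, -1))) = Add(Mul(-5, -1), Mul(Y, Rational(1, 2))) = Add(5, Mul(Rational(1, 2), Y)))
Function('p')(L) = Add(5, Mul(Rational(1, 2), Pow(L, 2)), Mul(-1, L)) (Function('p')(L) = Add(Add(5, Mul(Rational(1, 2), Pow(L, 2))), Mul(-1, L)) = Add(5, Mul(Rational(1, 2), Pow(L, 2)), Mul(-1, L)))
Add(Add(-690, Add(1233, Mul(-1, -1003))), Function('p')(-26)) = Add(Add(-690, Add(1233, Mul(-1, -1003))), Add(5, Mul(Rational(1, 2), Pow(-26, 2)), Mul(-1, -26))) = Add(Add(-690, Add(1233, 1003)), Add(5, Mul(Rational(1, 2), 676), 26)) = Add(Add(-690, 2236), Add(5, 338, 26)) = Add(1546, 369) = 1915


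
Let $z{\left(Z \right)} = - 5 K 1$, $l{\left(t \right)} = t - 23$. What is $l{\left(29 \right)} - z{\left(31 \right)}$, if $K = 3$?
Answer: $21$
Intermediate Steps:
$l{\left(t \right)} = -23 + t$
$z{\left(Z \right)} = -15$ ($z{\left(Z \right)} = \left(-5\right) 3 \cdot 1 = \left(-15\right) 1 = -15$)
$l{\left(29 \right)} - z{\left(31 \right)} = \left(-23 + 29\right) - -15 = 6 + 15 = 21$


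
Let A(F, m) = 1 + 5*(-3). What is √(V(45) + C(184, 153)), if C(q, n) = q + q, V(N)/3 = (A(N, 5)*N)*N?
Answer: I*√84682 ≈ 291.0*I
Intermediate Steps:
A(F, m) = -14 (A(F, m) = 1 - 15 = -14)
V(N) = -42*N² (V(N) = 3*((-14*N)*N) = 3*(-14*N²) = -42*N²)
C(q, n) = 2*q
√(V(45) + C(184, 153)) = √(-42*45² + 2*184) = √(-42*2025 + 368) = √(-85050 + 368) = √(-84682) = I*√84682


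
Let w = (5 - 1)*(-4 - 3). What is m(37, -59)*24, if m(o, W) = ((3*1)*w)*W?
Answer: 118944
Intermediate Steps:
w = -28 (w = 4*(-7) = -28)
m(o, W) = -84*W (m(o, W) = ((3*1)*(-28))*W = (3*(-28))*W = -84*W)
m(37, -59)*24 = -84*(-59)*24 = 4956*24 = 118944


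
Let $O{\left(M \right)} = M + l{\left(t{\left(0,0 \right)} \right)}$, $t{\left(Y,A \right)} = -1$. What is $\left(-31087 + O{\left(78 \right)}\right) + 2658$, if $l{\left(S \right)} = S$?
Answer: $-28352$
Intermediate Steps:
$O{\left(M \right)} = -1 + M$ ($O{\left(M \right)} = M - 1 = -1 + M$)
$\left(-31087 + O{\left(78 \right)}\right) + 2658 = \left(-31087 + \left(-1 + 78\right)\right) + 2658 = \left(-31087 + 77\right) + 2658 = -31010 + 2658 = -28352$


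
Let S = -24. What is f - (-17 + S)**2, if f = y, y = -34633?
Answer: -36314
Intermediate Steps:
f = -34633
f - (-17 + S)**2 = -34633 - (-17 - 24)**2 = -34633 - 1*(-41)**2 = -34633 - 1*1681 = -34633 - 1681 = -36314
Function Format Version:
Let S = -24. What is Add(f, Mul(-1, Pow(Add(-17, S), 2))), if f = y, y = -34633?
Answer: -36314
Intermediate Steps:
f = -34633
Add(f, Mul(-1, Pow(Add(-17, S), 2))) = Add(-34633, Mul(-1, Pow(Add(-17, -24), 2))) = Add(-34633, Mul(-1, Pow(-41, 2))) = Add(-34633, Mul(-1, 1681)) = Add(-34633, -1681) = -36314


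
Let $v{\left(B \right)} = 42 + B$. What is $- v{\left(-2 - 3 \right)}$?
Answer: $-37$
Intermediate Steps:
$- v{\left(-2 - 3 \right)} = - (42 - 5) = \left(-1\right) 37 = -37$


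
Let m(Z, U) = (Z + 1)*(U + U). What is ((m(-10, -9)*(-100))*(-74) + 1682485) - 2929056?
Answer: -47771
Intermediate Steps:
m(Z, U) = 2*U*(1 + Z) (m(Z, U) = (1 + Z)*(2*U) = 2*U*(1 + Z))
((m(-10, -9)*(-100))*(-74) + 1682485) - 2929056 = (((2*(-9)*(1 - 10))*(-100))*(-74) + 1682485) - 2929056 = (((2*(-9)*(-9))*(-100))*(-74) + 1682485) - 2929056 = ((162*(-100))*(-74) + 1682485) - 2929056 = (-16200*(-74) + 1682485) - 2929056 = (1198800 + 1682485) - 2929056 = 2881285 - 2929056 = -47771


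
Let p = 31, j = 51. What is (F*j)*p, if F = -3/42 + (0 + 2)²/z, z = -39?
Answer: -50065/182 ≈ -275.08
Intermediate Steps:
F = -95/546 (F = -3/42 + (0 + 2)²/(-39) = -3*1/42 + 2²*(-1/39) = -1/14 + 4*(-1/39) = -1/14 - 4/39 = -95/546 ≈ -0.17399)
(F*j)*p = -95/546*51*31 = -1615/182*31 = -50065/182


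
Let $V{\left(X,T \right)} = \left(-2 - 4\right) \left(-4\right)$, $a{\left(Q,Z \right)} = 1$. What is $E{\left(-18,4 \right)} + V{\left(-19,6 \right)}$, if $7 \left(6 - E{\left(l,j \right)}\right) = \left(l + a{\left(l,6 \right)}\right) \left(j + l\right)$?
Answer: $-4$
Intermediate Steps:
$V{\left(X,T \right)} = 24$ ($V{\left(X,T \right)} = \left(-6\right) \left(-4\right) = 24$)
$E{\left(l,j \right)} = 6 - \frac{\left(1 + l\right) \left(j + l\right)}{7}$ ($E{\left(l,j \right)} = 6 - \frac{\left(l + 1\right) \left(j + l\right)}{7} = 6 - \frac{\left(1 + l\right) \left(j + l\right)}{7}$)
$E{\left(-18,4 \right)} + V{\left(-19,6 \right)} = \left(6 - \frac{4}{7} - - \frac{18}{7} - \frac{\left(-18\right)^{2}}{7} - \frac{4}{7} \left(-18\right)\right) + 24 = \left(6 - \frac{4}{7} + \frac{18}{7} - \frac{324}{7} + \frac{72}{7}\right) + 24 = -28 + 24 = -4$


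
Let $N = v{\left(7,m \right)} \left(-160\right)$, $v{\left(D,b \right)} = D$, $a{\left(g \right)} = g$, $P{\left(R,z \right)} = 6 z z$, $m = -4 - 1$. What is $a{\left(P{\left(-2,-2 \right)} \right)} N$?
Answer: $-26880$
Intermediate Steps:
$m = -5$
$P{\left(R,z \right)} = 6 z^{2}$
$N = -1120$ ($N = 7 \left(-160\right) = -1120$)
$a{\left(P{\left(-2,-2 \right)} \right)} N = 6 \left(-2\right)^{2} \left(-1120\right) = 6 \cdot 4 \left(-1120\right) = 24 \left(-1120\right) = -26880$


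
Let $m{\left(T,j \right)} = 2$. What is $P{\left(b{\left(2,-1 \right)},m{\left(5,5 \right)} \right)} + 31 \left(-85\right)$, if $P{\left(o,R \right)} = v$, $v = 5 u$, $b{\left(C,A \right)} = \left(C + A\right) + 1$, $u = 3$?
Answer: $-2620$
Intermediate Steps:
$b{\left(C,A \right)} = 1 + A + C$ ($b{\left(C,A \right)} = \left(A + C\right) + 1 = 1 + A + C$)
$v = 15$ ($v = 5 \cdot 3 = 15$)
$P{\left(o,R \right)} = 15$
$P{\left(b{\left(2,-1 \right)},m{\left(5,5 \right)} \right)} + 31 \left(-85\right) = 15 + 31 \left(-85\right) = 15 - 2635 = -2620$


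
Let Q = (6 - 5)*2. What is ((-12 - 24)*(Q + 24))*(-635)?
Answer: 594360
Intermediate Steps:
Q = 2 (Q = 1*2 = 2)
((-12 - 24)*(Q + 24))*(-635) = ((-12 - 24)*(2 + 24))*(-635) = -36*26*(-635) = -936*(-635) = 594360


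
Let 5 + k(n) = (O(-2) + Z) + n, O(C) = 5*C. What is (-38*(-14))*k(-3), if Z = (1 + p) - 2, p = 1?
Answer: -9576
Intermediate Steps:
Z = 0 (Z = (1 + 1) - 2 = 2 - 2 = 0)
k(n) = -15 + n (k(n) = -5 + ((5*(-2) + 0) + n) = -5 + ((-10 + 0) + n) = -5 + (-10 + n) = -15 + n)
(-38*(-14))*k(-3) = (-38*(-14))*(-15 - 3) = 532*(-18) = -9576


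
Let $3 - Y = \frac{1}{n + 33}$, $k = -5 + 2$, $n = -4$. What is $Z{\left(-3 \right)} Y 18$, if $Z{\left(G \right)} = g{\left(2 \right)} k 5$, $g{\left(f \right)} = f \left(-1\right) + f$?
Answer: $0$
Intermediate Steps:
$k = -3$
$g{\left(f \right)} = 0$ ($g{\left(f \right)} = - f + f = 0$)
$Y = \frac{86}{29}$ ($Y = 3 - \frac{1}{-4 + 33} = 3 - \frac{1}{29} = \frac{86}{29} \approx 2.9655$)
$Z{\left(G \right)} = 0$ ($Z{\left(G \right)} = 0 \left(-3\right) 5 = 0 \cdot 5 = 0$)
$Z{\left(-3 \right)} Y 18 = 0 \cdot \frac{86}{29} \cdot 18 = 0 \cdot 18 = 0$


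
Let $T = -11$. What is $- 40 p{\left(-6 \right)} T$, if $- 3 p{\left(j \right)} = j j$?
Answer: $-5280$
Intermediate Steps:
$p{\left(j \right)} = - \frac{j^{2}}{3}$ ($p{\left(j \right)} = - \frac{j j}{3} = - \frac{j^{2}}{3}$)
$- 40 p{\left(-6 \right)} T = - 40 \left(- \frac{\left(-6\right)^{2}}{3}\right) \left(-11\right) = - 40 \left(\left(- \frac{1}{3}\right) 36\right) \left(-11\right) = \left(-40\right) \left(-12\right) \left(-11\right) = 480 \left(-11\right) = -5280$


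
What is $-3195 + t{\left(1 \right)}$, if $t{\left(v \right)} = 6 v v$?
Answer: $-3189$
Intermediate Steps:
$t{\left(v \right)} = 6 v^{2}$
$-3195 + t{\left(1 \right)} = -3195 + 6 \cdot 1^{2} = -3195 + 6 \cdot 1 = -3195 + 6 = -3189$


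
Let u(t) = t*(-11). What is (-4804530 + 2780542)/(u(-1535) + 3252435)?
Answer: -505997/817330 ≈ -0.61909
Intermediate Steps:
u(t) = -11*t
(-4804530 + 2780542)/(u(-1535) + 3252435) = (-4804530 + 2780542)/(-11*(-1535) + 3252435) = -2023988/(16885 + 3252435) = -2023988/3269320 = -2023988*1/3269320 = -505997/817330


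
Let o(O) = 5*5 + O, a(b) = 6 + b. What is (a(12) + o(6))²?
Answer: 2401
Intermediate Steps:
o(O) = 25 + O
(a(12) + o(6))² = ((6 + 12) + (25 + 6))² = (18 + 31)² = 49² = 2401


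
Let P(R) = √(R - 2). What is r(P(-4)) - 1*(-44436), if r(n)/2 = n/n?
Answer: 44438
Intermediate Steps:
P(R) = √(-2 + R)
r(n) = 2 (r(n) = 2*(n/n) = 2*1 = 2)
r(P(-4)) - 1*(-44436) = 2 - 1*(-44436) = 2 + 44436 = 44438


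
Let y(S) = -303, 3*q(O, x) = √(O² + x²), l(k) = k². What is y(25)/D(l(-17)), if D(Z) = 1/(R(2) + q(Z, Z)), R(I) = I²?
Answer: -1212 - 29189*√2 ≈ -42492.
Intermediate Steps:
q(O, x) = √(O² + x²)/3
D(Z) = 1/(4 + √2*√(Z²)/3) (D(Z) = 1/(2² + √(Z² + Z²)/3) = 1/(4 + √(2*Z²)/3) = 1/(4 + (√2*√(Z²))/3) = 1/(4 + √2*√(Z²)/3))
y(25)/D(l(-17)) = -(1212 + 29189*√2) = -303*(4 + 289*√2/3) = -1212 - 29189*√2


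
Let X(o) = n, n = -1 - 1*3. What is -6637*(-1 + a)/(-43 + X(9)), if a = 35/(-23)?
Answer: -384946/1081 ≈ -356.10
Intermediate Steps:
a = -35/23 (a = 35*(-1/23) = -35/23 ≈ -1.5217)
n = -4 (n = -1 - 3 = -4)
X(o) = -4
-6637*(-1 + a)/(-43 + X(9)) = -6637*(-1 - 35/23)/(-43 - 4) = -(-384946)/(23*(-47)) = -(-384946)*(-1)/(23*47) = -6637*58/1081 = -384946/1081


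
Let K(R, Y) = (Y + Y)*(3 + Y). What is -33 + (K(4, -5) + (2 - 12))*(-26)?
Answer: -293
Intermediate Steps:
K(R, Y) = 2*Y*(3 + Y) (K(R, Y) = (2*Y)*(3 + Y) = 2*Y*(3 + Y))
-33 + (K(4, -5) + (2 - 12))*(-26) = -33 + (2*(-5)*(3 - 5) + (2 - 12))*(-26) = -33 + (2*(-5)*(-2) - 10)*(-26) = -33 + (20 - 10)*(-26) = -33 + 10*(-26) = -33 - 260 = -293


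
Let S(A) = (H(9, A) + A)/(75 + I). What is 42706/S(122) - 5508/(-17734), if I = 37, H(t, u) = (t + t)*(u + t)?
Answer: 2651145584/1374385 ≈ 1929.0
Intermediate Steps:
H(t, u) = 2*t*(t + u) (H(t, u) = (2*t)*(t + u) = 2*t*(t + u))
S(A) = 81/56 + 19*A/112 (S(A) = (2*9*(9 + A) + A)/(75 + 37) = ((162 + 18*A) + A)/112 = (162 + 19*A)*(1/112) = 81/56 + 19*A/112)
42706/S(122) - 5508/(-17734) = 42706/(81/56 + (19/112)*122) - 5508/(-17734) = 42706/(81/56 + 1159/56) - 5508*(-1/17734) = 42706/(155/7) + 2754/8867 = 42706*(7/155) + 2754/8867 = 298942/155 + 2754/8867 = 2651145584/1374385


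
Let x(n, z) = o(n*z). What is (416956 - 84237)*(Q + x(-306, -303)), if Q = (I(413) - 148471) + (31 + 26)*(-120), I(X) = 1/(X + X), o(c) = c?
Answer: -17202176850423/826 ≈ -2.0826e+10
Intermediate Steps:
x(n, z) = n*z
I(X) = 1/(2*X)
Q = -128286885/826 (Q = ((½)/413 - 148471) + (31 + 26)*(-120) = ((½)*(1/413) - 148471) + 57*(-120) = (1/826 - 148471) - 6840 = -122637045/826 - 6840 = -128286885/826 ≈ -1.5531e+5)
(416956 - 84237)*(Q + x(-306, -303)) = (416956 - 84237)*(-128286885/826 - 306*(-303)) = 332719*(-128286885/826 + 92718) = 332719*(-51701817/826) = -17202176850423/826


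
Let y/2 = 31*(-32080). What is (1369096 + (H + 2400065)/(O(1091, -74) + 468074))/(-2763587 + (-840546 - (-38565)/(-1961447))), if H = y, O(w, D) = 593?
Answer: -1258563499539840239/3313155074444131672 ≈ -0.37987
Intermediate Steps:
y = -1988960 (y = 2*(31*(-32080)) = 2*(-994480) = -1988960)
H = -1988960
(1369096 + (H + 2400065)/(O(1091, -74) + 468074))/(-2763587 + (-840546 - (-38565)/(-1961447))) = (1369096 + (-1988960 + 2400065)/(593 + 468074))/(-2763587 + (-840546 - (-38565)/(-1961447))) = (1369096 + 411105/468667)/(-2763587 + (-840546 - (-38565)*(-1)/1961447)) = (1369096 + 411105*(1/468667))/(-2763587 + (-840546 - 1*38565/1961447)) = (1369096 + 411105/468667)/(-2763587 + (-840546 - 38565/1961447)) = 641650526137/(468667*(-2763587 - 1648686468627/1961447)) = 641650526137/(468667*(-7069315899016/1961447)) = (641650526137/468667)*(-1961447/7069315899016) = -1258563499539840239/3313155074444131672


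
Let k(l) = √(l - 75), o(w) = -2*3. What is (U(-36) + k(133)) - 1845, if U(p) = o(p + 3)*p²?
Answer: -9621 + √58 ≈ -9613.4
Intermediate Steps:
o(w) = -6
k(l) = √(-75 + l)
U(p) = -6*p²
(U(-36) + k(133)) - 1845 = (-6*(-36)² + √(-75 + 133)) - 1845 = (-6*1296 + √58) - 1845 = (-7776 + √58) - 1845 = -9621 + √58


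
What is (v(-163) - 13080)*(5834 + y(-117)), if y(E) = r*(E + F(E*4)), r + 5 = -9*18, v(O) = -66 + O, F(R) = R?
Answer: -1377867461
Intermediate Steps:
r = -167 (r = -5 - 9*18 = -5 - 162 = -167)
y(E) = -835*E (y(E) = -167*(E + E*4) = -167*(E + 4*E) = -835*E)
(v(-163) - 13080)*(5834 + y(-117)) = ((-66 - 163) - 13080)*(5834 - 835*(-117)) = (-229 - 13080)*(5834 + 97695) = -13309*103529 = -1377867461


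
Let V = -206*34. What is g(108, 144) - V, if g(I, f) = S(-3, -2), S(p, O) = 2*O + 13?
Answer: 7013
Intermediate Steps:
S(p, O) = 13 + 2*O
g(I, f) = 9 (g(I, f) = 13 + 2*(-2) = 13 - 4 = 9)
V = -7004
g(108, 144) - V = 9 - 1*(-7004) = 9 + 7004 = 7013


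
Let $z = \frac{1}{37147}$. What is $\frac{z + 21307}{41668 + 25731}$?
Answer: $\frac{791491130}{2503670653} \approx 0.31613$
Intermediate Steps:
$z = \frac{1}{37147} \approx 2.692 \cdot 10^{-5}$
$\frac{z + 21307}{41668 + 25731} = \frac{\frac{1}{37147} + 21307}{41668 + 25731} = \frac{791491130}{37147 \cdot 67399} = \frac{791491130}{37147} \cdot \frac{1}{67399} = \frac{791491130}{2503670653}$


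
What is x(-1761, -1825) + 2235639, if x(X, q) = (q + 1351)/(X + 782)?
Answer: 2188691055/979 ≈ 2.2356e+6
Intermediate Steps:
x(X, q) = (1351 + q)/(782 + X)
x(-1761, -1825) + 2235639 = (1351 - 1825)/(782 - 1761) + 2235639 = -474/(-979) + 2235639 = -1/979*(-474) + 2235639 = 474/979 + 2235639 = 2188691055/979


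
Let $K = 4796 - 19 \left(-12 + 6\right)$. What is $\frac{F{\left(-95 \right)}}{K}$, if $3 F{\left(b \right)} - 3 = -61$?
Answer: $- \frac{29}{7365} \approx -0.0039375$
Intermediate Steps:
$F{\left(b \right)} = - \frac{58}{3}$ ($F{\left(b \right)} = 1 + \frac{1}{3} \left(-61\right) = 1 - \frac{61}{3} = - \frac{58}{3}$)
$K = 4910$ ($K = 4796 - -114 = 4796 + 114 = 4910$)
$\frac{F{\left(-95 \right)}}{K} = - \frac{58}{3 \cdot 4910} = \left(- \frac{58}{3}\right) \frac{1}{4910} = - \frac{29}{7365}$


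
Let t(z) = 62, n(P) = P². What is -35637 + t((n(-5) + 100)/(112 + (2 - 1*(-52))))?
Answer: -35575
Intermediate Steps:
-35637 + t((n(-5) + 100)/(112 + (2 - 1*(-52)))) = -35637 + 62 = -35575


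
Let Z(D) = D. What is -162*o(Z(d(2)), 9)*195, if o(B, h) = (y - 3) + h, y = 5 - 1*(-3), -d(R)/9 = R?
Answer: -442260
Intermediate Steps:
d(R) = -9*R
y = 8 (y = 5 + 3 = 8)
o(B, h) = 5 + h (o(B, h) = (8 - 3) + h = 5 + h)
-162*o(Z(d(2)), 9)*195 = -162*(5 + 9)*195 = -162*14*195 = -2268*195 = -442260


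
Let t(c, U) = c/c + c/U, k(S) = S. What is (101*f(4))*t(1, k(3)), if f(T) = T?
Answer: 1616/3 ≈ 538.67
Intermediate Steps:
t(c, U) = 1 + c/U
(101*f(4))*t(1, k(3)) = (101*4)*((3 + 1)/3) = 404*((1/3)*4) = 404*(4/3) = 1616/3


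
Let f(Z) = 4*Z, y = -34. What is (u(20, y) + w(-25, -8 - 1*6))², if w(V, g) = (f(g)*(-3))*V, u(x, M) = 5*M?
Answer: 19096900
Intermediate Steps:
w(V, g) = -12*V*g (w(V, g) = ((4*g)*(-3))*V = (-12*g)*V = -12*V*g)
(u(20, y) + w(-25, -8 - 1*6))² = (5*(-34) - 12*(-25)*(-8 - 1*6))² = (-170 - 12*(-25)*(-8 - 6))² = (-170 - 12*(-25)*(-14))² = (-170 - 4200)² = (-4370)² = 19096900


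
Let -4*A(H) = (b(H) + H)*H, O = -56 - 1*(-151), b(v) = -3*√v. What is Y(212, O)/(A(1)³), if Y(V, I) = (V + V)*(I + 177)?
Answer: 922624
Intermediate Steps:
O = 95 (O = -56 + 151 = 95)
Y(V, I) = 2*V*(177 + I) (Y(V, I) = (2*V)*(177 + I) = 2*V*(177 + I))
A(H) = -H*(H - 3*√H)/4 (A(H) = -(-3*√H + H)*H/4 = -(H - 3*√H)*H/4 = -H*(H - 3*√H)/4)
Y(212, O)/(A(1)³) = (2*212*(177 + 95))/(((¼)*1*(-1*1 + 3*√1))³) = (2*212*272)/(((¼)*1*(-1 + 3*1))³) = 115328/(((¼)*1*(-1 + 3))³) = 115328/(((¼)*1*2)³) = 115328/((½)³) = 115328/(⅛) = 115328*8 = 922624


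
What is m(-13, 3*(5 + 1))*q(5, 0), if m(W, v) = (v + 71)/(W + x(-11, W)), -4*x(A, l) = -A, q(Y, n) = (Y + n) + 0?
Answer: -1780/63 ≈ -28.254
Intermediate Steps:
q(Y, n) = Y + n
x(A, l) = A/4 (x(A, l) = -(-1)*A/4 = A/4)
m(W, v) = (71 + v)/(-11/4 + W) (m(W, v) = (v + 71)/(W + (1/4)*(-11)) = (71 + v)/(W - 11/4) = (71 + v)/(-11/4 + W))
m(-13, 3*(5 + 1))*q(5, 0) = (4*(71 + 3*(5 + 1))/(-11 + 4*(-13)))*(5 + 0) = (4*(71 + 3*6)/(-11 - 52))*5 = (4*(71 + 18)/(-63))*5 = (4*(-1/63)*89)*5 = -356/63*5 = -1780/63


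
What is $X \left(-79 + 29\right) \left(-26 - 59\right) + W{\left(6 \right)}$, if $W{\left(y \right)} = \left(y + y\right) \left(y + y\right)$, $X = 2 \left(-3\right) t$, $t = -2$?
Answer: $51144$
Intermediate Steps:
$X = 12$ ($X = 2 \left(-3\right) \left(-2\right) = \left(-6\right) \left(-2\right) = 12$)
$W{\left(y \right)} = 4 y^{2}$ ($W{\left(y \right)} = 2 y 2 y = 4 y^{2}$)
$X \left(-79 + 29\right) \left(-26 - 59\right) + W{\left(6 \right)} = 12 \left(-79 + 29\right) \left(-26 - 59\right) + 4 \cdot 6^{2} = 12 \left(\left(-50\right) \left(-85\right)\right) + 4 \cdot 36 = 12 \cdot 4250 + 144 = 51000 + 144 = 51144$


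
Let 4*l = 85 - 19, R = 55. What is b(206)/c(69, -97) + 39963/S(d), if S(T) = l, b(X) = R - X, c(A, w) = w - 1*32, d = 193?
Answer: 312589/129 ≈ 2423.2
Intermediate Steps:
c(A, w) = -32 + w (c(A, w) = w - 32 = -32 + w)
l = 33/2 (l = (85 - 19)/4 = (¼)*66 = 33/2 ≈ 16.500)
b(X) = 55 - X
S(T) = 33/2
b(206)/c(69, -97) + 39963/S(d) = (55 - 1*206)/(-32 - 97) + 39963/(33/2) = (55 - 206)/(-129) + 39963*(2/33) = -151*(-1/129) + 2422 = 151/129 + 2422 = 312589/129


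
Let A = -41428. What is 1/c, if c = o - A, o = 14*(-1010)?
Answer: 1/27288 ≈ 3.6646e-5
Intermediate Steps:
o = -14140
c = 27288 (c = -14140 - 1*(-41428) = -14140 + 41428 = 27288)
1/c = 1/27288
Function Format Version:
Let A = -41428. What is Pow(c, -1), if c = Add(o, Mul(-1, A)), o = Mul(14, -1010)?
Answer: Rational(1, 27288) ≈ 3.6646e-5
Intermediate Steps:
o = -14140
c = 27288 (c = Add(-14140, Mul(-1, -41428)) = Add(-14140, 41428) = 27288)
Pow(c, -1) = Pow(27288, -1) = Rational(1, 27288)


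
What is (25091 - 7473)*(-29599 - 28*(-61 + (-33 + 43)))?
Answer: -496316678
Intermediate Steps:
(25091 - 7473)*(-29599 - 28*(-61 + (-33 + 43))) = 17618*(-29599 - 28*(-61 + 10)) = 17618*(-29599 - 28*(-51)) = 17618*(-29599 + 1428) = 17618*(-28171) = -496316678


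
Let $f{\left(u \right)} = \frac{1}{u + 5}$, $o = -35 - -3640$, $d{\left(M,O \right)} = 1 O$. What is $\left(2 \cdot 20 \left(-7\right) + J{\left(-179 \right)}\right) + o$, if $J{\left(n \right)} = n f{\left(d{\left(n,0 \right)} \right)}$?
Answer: $\frac{16446}{5} \approx 3289.2$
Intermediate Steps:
$d{\left(M,O \right)} = O$
$o = 3605$ ($o = -35 + 3640 = 3605$)
$f{\left(u \right)} = \frac{1}{5 + u}$
$J{\left(n \right)} = \frac{n}{5}$ ($J{\left(n \right)} = \frac{n}{5 + 0} = \frac{n}{5}$)
$\left(2 \cdot 20 \left(-7\right) + J{\left(-179 \right)}\right) + o = \left(2 \cdot 20 \left(-7\right) + \frac{1}{5} \left(-179\right)\right) + 3605 = \left(40 \left(-7\right) - \frac{179}{5}\right) + 3605 = \left(-280 - \frac{179}{5}\right) + 3605 = - \frac{1579}{5} + 3605 = \frac{16446}{5}$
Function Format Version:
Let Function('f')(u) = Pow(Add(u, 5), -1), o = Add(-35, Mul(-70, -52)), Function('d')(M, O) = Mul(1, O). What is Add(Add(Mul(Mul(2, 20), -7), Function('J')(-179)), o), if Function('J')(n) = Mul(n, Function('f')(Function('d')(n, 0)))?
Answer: Rational(16446, 5) ≈ 3289.2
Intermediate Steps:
Function('d')(M, O) = O
o = 3605 (o = Add(-35, 3640) = 3605)
Function('f')(u) = Pow(Add(5, u), -1)
Function('J')(n) = Mul(Rational(1, 5), n) (Function('J')(n) = Mul(n, Pow(Add(5, 0), -1)) = Mul(n, Pow(5, -1)) = Mul(n, Rational(1, 5)) = Mul(Rational(1, 5), n))
Add(Add(Mul(Mul(2, 20), -7), Function('J')(-179)), o) = Add(Add(Mul(Mul(2, 20), -7), Mul(Rational(1, 5), -179)), 3605) = Add(Add(Mul(40, -7), Rational(-179, 5)), 3605) = Add(Add(-280, Rational(-179, 5)), 3605) = Add(Rational(-1579, 5), 3605) = Rational(16446, 5)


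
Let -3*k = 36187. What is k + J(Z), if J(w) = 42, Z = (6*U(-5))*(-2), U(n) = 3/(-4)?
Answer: -36061/3 ≈ -12020.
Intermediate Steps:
k = -36187/3 (k = -⅓*36187 = -36187/3 ≈ -12062.)
U(n) = -¾ (U(n) = 3*(-¼) = -¾)
Z = 9 (Z = (6*(-¾))*(-2) = -9/2*(-2) = 9)
k + J(Z) = -36187/3 + 42 = -36061/3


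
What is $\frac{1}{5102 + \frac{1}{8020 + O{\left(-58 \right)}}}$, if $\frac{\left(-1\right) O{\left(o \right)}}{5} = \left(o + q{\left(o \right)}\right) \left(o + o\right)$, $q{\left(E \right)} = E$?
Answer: $\frac{59260}{302344519} \approx 0.000196$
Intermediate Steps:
$O{\left(o \right)} = - 20 o^{2}$ ($O{\left(o \right)} = - 5 \left(o + o\right) \left(o + o\right) = - 5 \cdot 2 o 2 o = - 5 \cdot 4 o^{2} = - 20 o^{2}$)
$\frac{1}{5102 + \frac{1}{8020 + O{\left(-58 \right)}}} = \frac{1}{5102 + \frac{1}{8020 - 20 \left(-58\right)^{2}}} = \frac{1}{5102 + \frac{1}{8020 - 67280}} = \frac{1}{5102 + \frac{1}{-59260}} = \frac{1}{5102 - \frac{1}{59260}} = \frac{1}{\frac{302344519}{59260}} = \frac{59260}{302344519}$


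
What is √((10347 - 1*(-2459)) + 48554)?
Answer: 4*√3835 ≈ 247.71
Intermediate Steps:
√((10347 - 1*(-2459)) + 48554) = √((10347 + 2459) + 48554) = √(12806 + 48554) = √61360 = 4*√3835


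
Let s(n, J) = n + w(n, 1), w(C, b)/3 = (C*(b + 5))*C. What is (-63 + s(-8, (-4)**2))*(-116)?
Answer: -125396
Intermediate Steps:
w(C, b) = 3*C**2*(5 + b) (w(C, b) = 3*((C*(b + 5))*C) = 3*((C*(5 + b))*C) = 3*(C**2*(5 + b)) = 3*C**2*(5 + b))
s(n, J) = n + 18*n**2 (s(n, J) = n + 3*n**2*(5 + 1) = n + 3*n**2*6 = n + 18*n**2)
(-63 + s(-8, (-4)**2))*(-116) = (-63 - 8*(1 + 18*(-8)))*(-116) = (-63 - 8*(1 - 144))*(-116) = (-63 - 8*(-143))*(-116) = (-63 + 1144)*(-116) = 1081*(-116) = -125396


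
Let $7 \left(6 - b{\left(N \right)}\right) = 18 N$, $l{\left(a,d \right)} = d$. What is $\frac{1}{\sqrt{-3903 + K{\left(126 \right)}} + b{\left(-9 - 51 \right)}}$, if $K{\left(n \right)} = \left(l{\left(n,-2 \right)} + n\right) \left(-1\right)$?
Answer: $\frac{7854}{1456207} - \frac{49 i \sqrt{4027}}{1456207} \approx 0.0053935 - 0.0021353 i$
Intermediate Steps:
$K{\left(n \right)} = 2 - n$ ($K{\left(n \right)} = \left(-2 + n\right) \left(-1\right) = 2 - n$)
$b{\left(N \right)} = 6 - \frac{18 N}{7}$
$\frac{1}{\sqrt{-3903 + K{\left(126 \right)}} + b{\left(-9 - 51 \right)}} = \frac{1}{\sqrt{-3903 + \left(2 - 126\right)} - \left(-6 + \frac{18 \left(-9 - 51\right)}{7}\right)} = \frac{1}{\sqrt{-3903 - 124} + \left(6 - - \frac{1080}{7}\right)} = \frac{1}{\sqrt{-4027} + \left(6 + \frac{1080}{7}\right)} = \frac{1}{i \sqrt{4027} + \frac{1122}{7}} = \frac{1}{\frac{1122}{7} + i \sqrt{4027}}$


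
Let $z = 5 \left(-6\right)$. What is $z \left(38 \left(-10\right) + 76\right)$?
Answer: $9120$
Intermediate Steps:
$z = -30$
$z \left(38 \left(-10\right) + 76\right) = - 30 \left(38 \left(-10\right) + 76\right) = - 30 \left(-380 + 76\right) = \left(-30\right) \left(-304\right) = 9120$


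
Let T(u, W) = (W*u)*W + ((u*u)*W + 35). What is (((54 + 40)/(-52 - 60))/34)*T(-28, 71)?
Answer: 573729/272 ≈ 2109.3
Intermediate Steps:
T(u, W) = 35 + W*u² + u*W² (T(u, W) = u*W² + (u²*W + 35) = u*W² + (W*u² + 35) = u*W² + (35 + W*u²) = 35 + W*u² + u*W²)
(((54 + 40)/(-52 - 60))/34)*T(-28, 71) = (((54 + 40)/(-52 - 60))/34)*(35 + 71*(-28)² - 28*71²) = ((94/(-112))*(1/34))*(35 + 71*784 - 28*5041) = ((94*(-1/112))*(1/34))*(35 + 55664 - 141148) = -47/56*1/34*(-85449) = -47/1904*(-85449) = 573729/272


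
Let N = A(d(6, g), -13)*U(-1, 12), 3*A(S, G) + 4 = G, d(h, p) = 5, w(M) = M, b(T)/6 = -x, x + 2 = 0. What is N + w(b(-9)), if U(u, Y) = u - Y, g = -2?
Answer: 257/3 ≈ 85.667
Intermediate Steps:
x = -2 (x = -2 + 0 = -2)
b(T) = 12 (b(T) = 6*(-1*(-2)) = 6*2 = 12)
A(S, G) = -4/3 + G/3
N = 221/3 (N = (-4/3 + (⅓)*(-13))*(-1 - 1*12) = (-4/3 - 13/3)*(-1 - 12) = -17/3*(-13) = 221/3 ≈ 73.667)
N + w(b(-9)) = 221/3 + 12 = 257/3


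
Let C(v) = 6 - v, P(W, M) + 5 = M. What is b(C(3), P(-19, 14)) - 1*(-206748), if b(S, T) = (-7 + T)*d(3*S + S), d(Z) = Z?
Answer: 206772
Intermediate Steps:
P(W, M) = -5 + M
b(S, T) = 4*S*(-7 + T) (b(S, T) = (-7 + T)*(3*S + S) = (-7 + T)*(4*S) = 4*S*(-7 + T))
b(C(3), P(-19, 14)) - 1*(-206748) = 4*(6 - 1*3)*(-7 + (-5 + 14)) - 1*(-206748) = 4*(6 - 3)*(-7 + 9) + 206748 = 4*3*2 + 206748 = 24 + 206748 = 206772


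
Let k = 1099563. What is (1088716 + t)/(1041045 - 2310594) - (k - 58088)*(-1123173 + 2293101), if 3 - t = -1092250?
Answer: -1546882948733707169/1269549 ≈ -1.2185e+12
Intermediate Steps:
t = 1092253 (t = 3 - 1*(-1092250) = 3 + 1092250 = 1092253)
(1088716 + t)/(1041045 - 2310594) - (k - 58088)*(-1123173 + 2293101) = (1088716 + 1092253)/(1041045 - 2310594) - (1099563 - 58088)*(-1123173 + 2293101) = 2180969/(-1269549) - 1041475*1169928 = 2180969*(-1/1269549) - 1*1218450763800 = -2180969/1269549 - 1218450763800 = -1546882948733707169/1269549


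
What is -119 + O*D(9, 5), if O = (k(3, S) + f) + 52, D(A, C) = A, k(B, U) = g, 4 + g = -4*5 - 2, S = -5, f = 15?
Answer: 250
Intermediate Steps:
g = -26 (g = -4 + (-4*5 - 2) = -4 + (-20 - 2) = -4 - 22 = -26)
k(B, U) = -26
O = 41 (O = (-26 + 15) + 52 = -11 + 52 = 41)
-119 + O*D(9, 5) = -119 + 41*9 = -119 + 369 = 250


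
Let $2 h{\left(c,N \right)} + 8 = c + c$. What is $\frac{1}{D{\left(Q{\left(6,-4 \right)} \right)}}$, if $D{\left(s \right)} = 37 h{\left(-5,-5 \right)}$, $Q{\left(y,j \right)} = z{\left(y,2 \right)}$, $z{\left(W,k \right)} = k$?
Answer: $- \frac{1}{333} \approx -0.003003$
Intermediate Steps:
$Q{\left(y,j \right)} = 2$
$h{\left(c,N \right)} = -4 + c$ ($h{\left(c,N \right)} = -4 + \frac{c + c}{2} = -4 + \frac{2 c}{2} = -4 + c$)
$D{\left(s \right)} = -333$ ($D{\left(s \right)} = 37 \left(-4 - 5\right) = 37 \left(-9\right) = -333$)
$\frac{1}{D{\left(Q{\left(6,-4 \right)} \right)}} = \frac{1}{-333} = - \frac{1}{333}$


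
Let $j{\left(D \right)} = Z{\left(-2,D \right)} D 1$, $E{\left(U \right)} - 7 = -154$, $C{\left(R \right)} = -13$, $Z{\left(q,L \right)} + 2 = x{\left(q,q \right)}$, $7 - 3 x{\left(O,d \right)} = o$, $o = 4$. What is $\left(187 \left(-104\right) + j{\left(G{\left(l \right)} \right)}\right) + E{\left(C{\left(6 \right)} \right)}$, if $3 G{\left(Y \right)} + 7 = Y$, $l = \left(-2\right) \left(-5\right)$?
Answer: $-19596$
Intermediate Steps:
$x{\left(O,d \right)} = 1$ ($x{\left(O,d \right)} = \frac{7}{3} - \frac{4}{3} = 1$)
$Z{\left(q,L \right)} = -1$ ($Z{\left(q,L \right)} = -2 + 1 = -1$)
$l = 10$
$E{\left(U \right)} = -147$ ($E{\left(U \right)} = 7 - 154 = -147$)
$G{\left(Y \right)} = - \frac{7}{3} + \frac{Y}{3}$
$j{\left(D \right)} = - D$ ($j{\left(D \right)} = - D 1 = - D$)
$\left(187 \left(-104\right) + j{\left(G{\left(l \right)} \right)}\right) + E{\left(C{\left(6 \right)} \right)} = \left(187 \left(-104\right) - \left(- \frac{7}{3} + \frac{1}{3} \cdot 10\right)\right) - 147 = \left(-19448 - \left(- \frac{7}{3} + \frac{10}{3}\right)\right) - 147 = \left(-19448 - 1\right) - 147 = -19449 - 147 = -19596$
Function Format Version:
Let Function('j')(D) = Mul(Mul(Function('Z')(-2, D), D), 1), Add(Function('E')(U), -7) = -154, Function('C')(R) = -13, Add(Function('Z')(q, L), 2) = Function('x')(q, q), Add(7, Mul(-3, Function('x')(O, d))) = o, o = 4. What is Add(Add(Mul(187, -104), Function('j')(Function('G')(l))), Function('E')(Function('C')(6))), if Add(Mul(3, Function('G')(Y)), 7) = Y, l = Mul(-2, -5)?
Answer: -19596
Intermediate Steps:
Function('x')(O, d) = 1 (Function('x')(O, d) = Add(Rational(7, 3), Mul(Rational(-1, 3), 4)) = Add(Rational(7, 3), Rational(-4, 3)) = 1)
Function('Z')(q, L) = -1 (Function('Z')(q, L) = Add(-2, 1) = -1)
l = 10
Function('E')(U) = -147 (Function('E')(U) = Add(7, -154) = -147)
Function('G')(Y) = Add(Rational(-7, 3), Mul(Rational(1, 3), Y))
Function('j')(D) = Mul(-1, D) (Function('j')(D) = Mul(Mul(-1, D), 1) = Mul(-1, D))
Add(Add(Mul(187, -104), Function('j')(Function('G')(l))), Function('E')(Function('C')(6))) = Add(Add(Mul(187, -104), Mul(-1, Add(Rational(-7, 3), Mul(Rational(1, 3), 10)))), -147) = Add(Add(-19448, Mul(-1, Add(Rational(-7, 3), Rational(10, 3)))), -147) = Add(Add(-19448, Mul(-1, 1)), -147) = Add(Add(-19448, -1), -147) = Add(-19449, -147) = -19596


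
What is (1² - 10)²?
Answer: 81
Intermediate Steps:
(1² - 10)² = (1 - 10)² = (-9)² = 81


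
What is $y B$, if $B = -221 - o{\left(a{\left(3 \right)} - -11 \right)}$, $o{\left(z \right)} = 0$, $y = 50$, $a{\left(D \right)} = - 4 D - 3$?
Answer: $-11050$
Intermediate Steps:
$a{\left(D \right)} = -3 - 4 D$
$B = -221$ ($B = -221 - 0 = -221 + 0 = -221$)
$y B = 50 \left(-221\right) = -11050$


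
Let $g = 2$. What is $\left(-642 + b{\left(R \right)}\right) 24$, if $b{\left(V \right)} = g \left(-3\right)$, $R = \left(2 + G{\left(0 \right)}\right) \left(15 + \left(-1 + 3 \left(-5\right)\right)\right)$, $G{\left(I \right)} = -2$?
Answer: $-15552$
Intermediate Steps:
$R = 0$ ($R = \left(2 - 2\right) \left(15 + \left(-1 + 3 \left(-5\right)\right)\right) = 0 \left(15 - 16\right) = 0 \left(-1\right) = 0$)
$b{\left(V \right)} = -6$ ($b{\left(V \right)} = 2 \left(-3\right) = -6$)
$\left(-642 + b{\left(R \right)}\right) 24 = \left(-642 - 6\right) 24 = \left(-648\right) 24 = -15552$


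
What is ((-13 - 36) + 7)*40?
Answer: -1680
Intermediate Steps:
((-13 - 36) + 7)*40 = (-49 + 7)*40 = -42*40 = -1680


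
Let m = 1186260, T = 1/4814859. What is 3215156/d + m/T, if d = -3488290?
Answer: 9961988760341766722/1744145 ≈ 5.7117e+12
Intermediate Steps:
T = 1/4814859 ≈ 2.0769e-7
3215156/d + m/T = 3215156/(-3488290) + 1186260/(1/4814859) = 3215156*(-1/3488290) + 1186260*4814859 = -1607578/1744145 + 5711674637340 = 9961988760341766722/1744145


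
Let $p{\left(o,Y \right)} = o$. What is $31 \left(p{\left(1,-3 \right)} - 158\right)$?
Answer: $-4867$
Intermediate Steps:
$31 \left(p{\left(1,-3 \right)} - 158\right) = 31 \left(1 - 158\right) = 31 \left(-157\right) = -4867$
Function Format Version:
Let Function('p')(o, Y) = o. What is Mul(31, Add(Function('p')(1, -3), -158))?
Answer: -4867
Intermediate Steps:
Mul(31, Add(Function('p')(1, -3), -158)) = Mul(31, Add(1, -158)) = Mul(31, -157) = -4867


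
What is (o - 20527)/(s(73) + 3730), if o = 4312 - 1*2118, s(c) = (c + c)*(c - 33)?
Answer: -6111/3190 ≈ -1.9157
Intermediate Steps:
s(c) = 2*c*(-33 + c) (s(c) = (2*c)*(-33 + c) = 2*c*(-33 + c))
o = 2194 (o = 4312 - 2118 = 2194)
(o - 20527)/(s(73) + 3730) = (2194 - 20527)/(2*73*(-33 + 73) + 3730) = -18333/(2*73*40 + 3730) = -18333/(5840 + 3730) = -18333/9570 = -18333*1/9570 = -6111/3190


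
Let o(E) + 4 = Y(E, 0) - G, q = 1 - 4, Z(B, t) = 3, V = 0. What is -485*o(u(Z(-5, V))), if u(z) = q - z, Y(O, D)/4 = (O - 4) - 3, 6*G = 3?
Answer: 54805/2 ≈ 27403.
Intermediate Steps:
G = ½ (G = (⅙)*3 = ½ ≈ 0.50000)
Y(O, D) = -28 + 4*O (Y(O, D) = 4*((O - 4) - 3) = 4*((-4 + O) - 3) = 4*(-7 + O) = -28 + 4*O)
q = -3
u(z) = -3 - z
o(E) = -65/2 + 4*E (o(E) = -4 + ((-28 + 4*E) - 1*½) = -4 + ((-28 + 4*E) - ½) = -4 + (-57/2 + 4*E) = -65/2 + 4*E)
-485*o(u(Z(-5, V))) = -485*(-65/2 + 4*(-3 - 1*3)) = -485*(-65/2 + 4*(-3 - 3)) = -485*(-65/2 + 4*(-6)) = -485*(-65/2 - 24) = -485*(-113/2) = 54805/2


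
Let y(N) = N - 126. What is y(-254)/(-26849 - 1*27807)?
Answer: 95/13664 ≈ 0.0069526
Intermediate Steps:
y(N) = -126 + N
y(-254)/(-26849 - 1*27807) = (-126 - 254)/(-26849 - 1*27807) = -380/(-26849 - 27807) = -380/(-54656) = -380*(-1/54656) = 95/13664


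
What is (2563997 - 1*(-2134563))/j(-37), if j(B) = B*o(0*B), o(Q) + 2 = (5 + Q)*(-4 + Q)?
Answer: 2349280/407 ≈ 5772.2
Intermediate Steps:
o(Q) = -2 + (-4 + Q)*(5 + Q) (o(Q) = -2 + (5 + Q)*(-4 + Q) = -2 + (-4 + Q)*(5 + Q))
j(B) = -22*B (j(B) = B*(-22 + 0*B + (0*B)**2) = B*(-22 + 0 + 0**2) = B*(-22 + 0 + 0) = B*(-22) = -22*B)
(2563997 - 1*(-2134563))/j(-37) = (2563997 - 1*(-2134563))/((-22*(-37))) = (2563997 + 2134563)/814 = 4698560*(1/814) = 2349280/407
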